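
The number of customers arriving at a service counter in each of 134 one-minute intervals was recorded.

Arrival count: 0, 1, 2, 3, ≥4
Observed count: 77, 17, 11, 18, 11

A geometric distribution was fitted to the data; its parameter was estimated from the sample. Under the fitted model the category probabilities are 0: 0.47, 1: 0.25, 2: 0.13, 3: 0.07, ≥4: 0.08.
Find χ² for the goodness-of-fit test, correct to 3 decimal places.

21.543

Expected counts E_i = n·p_i: 134×0.47 = 62.98, 134×0.25 = 33.5, 134×0.13 = 17.42, 134×0.07 = 9.38, 134×0.08 = 10.72.
0: (77 − 62.98)²/62.98 = 196.5604/62.98 = 3.1210
1: (17 − 33.5)²/33.5 = 272.25/33.5 = 8.1269
2: (11 − 17.42)²/17.42 = 41.2164/17.42 = 2.3660
3: (18 − 9.38)²/9.38 = 74.3044/9.38 = 7.9216
≥4: (11 − 10.72)²/10.72 = 0.0784/10.72 = 0.0073
Sum = 21.543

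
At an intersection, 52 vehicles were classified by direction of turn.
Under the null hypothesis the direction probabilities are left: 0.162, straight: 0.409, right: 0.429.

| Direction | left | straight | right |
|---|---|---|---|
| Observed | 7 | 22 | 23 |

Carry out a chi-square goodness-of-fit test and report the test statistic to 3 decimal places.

Expected counts E_i = n·p_i: 52×0.162 = 8.424, 52×0.409 = 21.268, 52×0.429 = 22.308.
χ² = (7−8.424)²/8.424 + (22−21.268)²/21.268 + (23−22.308)²/22.308
   = 0.2407 + 0.0252 + 0.0215
Sum = 0.287

0.287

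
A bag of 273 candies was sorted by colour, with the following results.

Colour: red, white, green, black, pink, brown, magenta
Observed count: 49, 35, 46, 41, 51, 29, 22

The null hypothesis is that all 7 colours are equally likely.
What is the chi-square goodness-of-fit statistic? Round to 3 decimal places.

18.000

Expected count for each of the 7 categories: 273/7 = 39.
χ² = (49−39)²/39 + (35−39)²/39 + (46−39)²/39 + (41−39)²/39 + (51−39)²/39 + (29−39)²/39 + (22−39)²/39
   = 2.5641 + 0.4103 + 1.2564 + 0.1026 + 3.6923 + 2.5641 + 7.4103
Sum = 18.000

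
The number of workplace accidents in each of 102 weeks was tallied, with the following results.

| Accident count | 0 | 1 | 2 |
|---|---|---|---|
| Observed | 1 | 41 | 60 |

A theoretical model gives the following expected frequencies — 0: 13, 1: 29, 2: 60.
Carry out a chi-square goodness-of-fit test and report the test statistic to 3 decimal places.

16.042

0: (1 − 13)²/13 = 144/13 = 11.0769
1: (41 − 29)²/29 = 144/29 = 4.9655
2: (60 − 60)²/60 = 0/60 = 0.0000
Sum = 16.042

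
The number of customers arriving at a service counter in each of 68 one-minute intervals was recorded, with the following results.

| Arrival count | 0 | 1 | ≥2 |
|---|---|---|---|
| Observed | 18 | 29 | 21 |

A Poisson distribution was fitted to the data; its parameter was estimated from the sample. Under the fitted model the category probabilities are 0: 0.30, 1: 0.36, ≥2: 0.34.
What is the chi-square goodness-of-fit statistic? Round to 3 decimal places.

1.311

Expected counts E_i = n·p_i: 68×0.30 = 20.4, 68×0.36 = 24.48, 68×0.34 = 23.12.
0: (18 − 20.4)²/20.4 = 5.76/20.4 = 0.2824
1: (29 − 24.48)²/24.48 = 20.4304/24.48 = 0.8346
≥2: (21 − 23.12)²/23.12 = 4.4944/23.12 = 0.1944
Sum = 1.311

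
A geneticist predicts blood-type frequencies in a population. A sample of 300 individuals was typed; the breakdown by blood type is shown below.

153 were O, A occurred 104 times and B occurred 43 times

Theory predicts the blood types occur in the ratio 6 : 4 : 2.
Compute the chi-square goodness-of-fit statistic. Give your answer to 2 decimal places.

1.20

Ratio total = 12. Expected counts: 300×6/12 = 150, 300×4/12 = 100, 300×2/12 = 50.
O: (153 − 150)²/150 = 9/150 = 0.060
A: (104 − 100)²/100 = 16/100 = 0.160
B: (43 − 50)²/50 = 49/50 = 0.980
Sum = 1.20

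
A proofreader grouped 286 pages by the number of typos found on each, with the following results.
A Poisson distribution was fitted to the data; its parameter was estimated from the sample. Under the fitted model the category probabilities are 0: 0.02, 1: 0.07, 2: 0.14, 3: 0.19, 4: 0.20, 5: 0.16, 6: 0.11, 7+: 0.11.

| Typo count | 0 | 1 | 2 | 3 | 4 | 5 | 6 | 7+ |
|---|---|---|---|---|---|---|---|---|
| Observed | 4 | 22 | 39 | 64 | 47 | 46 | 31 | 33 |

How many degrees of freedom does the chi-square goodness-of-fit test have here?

6

There are k = 8 categories and 1 parameter estimated from the data, so df = 8 − 1 − 1 = 6.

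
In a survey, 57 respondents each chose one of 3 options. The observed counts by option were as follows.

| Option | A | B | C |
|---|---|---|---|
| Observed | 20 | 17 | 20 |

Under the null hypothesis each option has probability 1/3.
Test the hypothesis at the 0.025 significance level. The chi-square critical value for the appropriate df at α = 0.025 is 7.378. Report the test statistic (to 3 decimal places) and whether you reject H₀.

Under H₀ each category has probability 1/3, so each expected count is 57/3 = 19.
cat         O        E   (O−E)²/E
A          20       19     0.0526
B          17       19     0.2105
C          20       19     0.0526
Sum = 0.316
df = 2. Since 0.316 < 7.378, we do not reject H₀.

0.316; do not reject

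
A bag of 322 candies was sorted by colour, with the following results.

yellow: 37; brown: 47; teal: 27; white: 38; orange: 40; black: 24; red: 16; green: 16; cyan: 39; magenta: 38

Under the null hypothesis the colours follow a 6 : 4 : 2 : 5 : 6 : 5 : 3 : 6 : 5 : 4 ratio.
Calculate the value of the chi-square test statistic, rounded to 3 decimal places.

Ratio total = 46. Expected counts: 322×6/46 = 42, 322×4/46 = 28, 322×2/46 = 14, 322×5/46 = 35, 322×6/46 = 42, 322×5/46 = 35, 322×3/46 = 21, 322×6/46 = 42, 322×5/46 = 35, 322×4/46 = 28.
yellow: (37 − 42)²/42 = 25/42 = 0.5952
brown: (47 − 28)²/28 = 361/28 = 12.8929
teal: (27 − 14)²/14 = 169/14 = 12.0714
white: (38 − 35)²/35 = 9/35 = 0.2571
orange: (40 − 42)²/42 = 4/42 = 0.0952
black: (24 − 35)²/35 = 121/35 = 3.4571
red: (16 − 21)²/21 = 25/21 = 1.1905
green: (16 − 42)²/42 = 676/42 = 16.0952
cyan: (39 − 35)²/35 = 16/35 = 0.4571
magenta: (38 − 28)²/28 = 100/28 = 3.5714
Sum = 50.683

50.683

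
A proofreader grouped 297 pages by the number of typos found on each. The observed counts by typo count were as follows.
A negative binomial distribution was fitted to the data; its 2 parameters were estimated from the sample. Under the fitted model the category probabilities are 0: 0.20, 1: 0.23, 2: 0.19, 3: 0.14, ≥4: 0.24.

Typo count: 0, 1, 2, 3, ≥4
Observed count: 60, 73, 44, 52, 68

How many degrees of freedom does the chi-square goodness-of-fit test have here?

2

There are k = 5 categories and 2 parameters estimated from the data, so df = 5 − 1 − 2 = 2.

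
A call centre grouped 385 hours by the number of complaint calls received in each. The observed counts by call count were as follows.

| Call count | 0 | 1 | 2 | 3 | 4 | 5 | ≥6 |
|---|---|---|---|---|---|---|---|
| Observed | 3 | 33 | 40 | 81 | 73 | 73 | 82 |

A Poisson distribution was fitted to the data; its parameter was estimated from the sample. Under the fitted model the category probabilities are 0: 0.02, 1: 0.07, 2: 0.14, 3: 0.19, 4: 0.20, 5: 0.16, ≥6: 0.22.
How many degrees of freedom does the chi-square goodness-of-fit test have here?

5

There are k = 7 categories and 1 parameter estimated from the data, so df = 7 − 1 − 1 = 5.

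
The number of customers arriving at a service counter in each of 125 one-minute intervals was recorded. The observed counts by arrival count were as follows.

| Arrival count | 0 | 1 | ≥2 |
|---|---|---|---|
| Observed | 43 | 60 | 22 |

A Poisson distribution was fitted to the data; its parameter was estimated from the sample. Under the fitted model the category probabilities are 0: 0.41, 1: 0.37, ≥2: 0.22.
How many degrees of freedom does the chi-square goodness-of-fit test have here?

1

There are k = 3 categories and 1 parameter estimated from the data, so df = 3 − 1 − 1 = 1.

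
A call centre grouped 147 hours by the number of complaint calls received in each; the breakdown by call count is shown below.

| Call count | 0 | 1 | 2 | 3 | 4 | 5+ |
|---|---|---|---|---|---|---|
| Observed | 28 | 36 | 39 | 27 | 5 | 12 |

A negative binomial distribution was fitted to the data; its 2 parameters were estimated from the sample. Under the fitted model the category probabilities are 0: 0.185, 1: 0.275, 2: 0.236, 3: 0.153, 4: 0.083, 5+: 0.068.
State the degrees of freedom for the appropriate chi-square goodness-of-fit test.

There are k = 6 categories and 2 parameters estimated from the data, so df = 6 − 1 − 2 = 3.

3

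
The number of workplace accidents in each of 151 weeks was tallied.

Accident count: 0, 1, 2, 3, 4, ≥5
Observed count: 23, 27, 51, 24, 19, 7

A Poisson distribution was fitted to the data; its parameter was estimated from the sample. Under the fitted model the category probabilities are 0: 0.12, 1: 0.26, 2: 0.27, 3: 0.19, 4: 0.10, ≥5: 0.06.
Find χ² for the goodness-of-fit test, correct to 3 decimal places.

9.952

Expected counts E_i = n·p_i: 151×0.12 = 18.12, 151×0.26 = 39.26, 151×0.27 = 40.77, 151×0.19 = 28.69, 151×0.10 = 15.1, 151×0.06 = 9.06.
cat         O        E   (O−E)²/E
0          23    18.12     1.3143
1          27    39.26     3.8285
2          51    40.77     2.5669
3          24    28.69     0.7667
4          19     15.1     1.0073
≥5          7     9.06     0.4684
Sum = 9.952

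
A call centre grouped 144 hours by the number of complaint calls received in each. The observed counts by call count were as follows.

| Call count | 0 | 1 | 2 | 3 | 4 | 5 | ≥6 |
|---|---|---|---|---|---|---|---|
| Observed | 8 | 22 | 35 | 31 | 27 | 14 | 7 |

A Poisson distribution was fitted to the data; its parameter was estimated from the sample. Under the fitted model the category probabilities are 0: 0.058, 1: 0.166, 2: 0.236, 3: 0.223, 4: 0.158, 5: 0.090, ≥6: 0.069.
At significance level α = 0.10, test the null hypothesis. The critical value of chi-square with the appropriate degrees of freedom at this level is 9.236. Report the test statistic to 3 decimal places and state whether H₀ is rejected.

Expected counts E_i = n·p_i: 144×0.058 = 8.352, 144×0.166 = 23.904, 144×0.236 = 33.984, 144×0.223 = 32.112, 144×0.158 = 22.752, 144×0.090 = 12.96, 144×0.069 = 9.936.
cat         O        E   (O−E)²/E
0           8    8.352     0.0148
1          22   23.904     0.1517
2          35   33.984     0.0304
3          31   32.112     0.0385
4          27   22.752     0.7931
5          14    12.96     0.0835
≥6          7    9.936     0.8676
Sum = 1.980
df = 5. Since 1.980 < 9.236, we do not reject H₀.

1.980; do not reject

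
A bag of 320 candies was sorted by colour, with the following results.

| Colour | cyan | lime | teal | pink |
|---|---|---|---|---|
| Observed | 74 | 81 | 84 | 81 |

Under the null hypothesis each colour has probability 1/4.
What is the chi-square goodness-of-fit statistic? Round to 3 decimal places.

0.675

Expected count for each of the 4 categories: 320/4 = 80.
cat         O        E   (O−E)²/E
cyan       74       80     0.4500
lime       81       80     0.0125
teal       84       80     0.2000
pink       81       80     0.0125
Sum = 0.675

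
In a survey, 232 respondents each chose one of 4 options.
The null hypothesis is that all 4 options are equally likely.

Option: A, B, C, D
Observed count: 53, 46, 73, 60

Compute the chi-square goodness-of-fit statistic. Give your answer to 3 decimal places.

Under H₀ each category has probability 1/4, so each expected count is 232/4 = 58.
cat         O        E   (O−E)²/E
A          53       58     0.4310
B          46       58     2.4828
C          73       58     3.8793
D          60       58     0.0690
Sum = 6.862

6.862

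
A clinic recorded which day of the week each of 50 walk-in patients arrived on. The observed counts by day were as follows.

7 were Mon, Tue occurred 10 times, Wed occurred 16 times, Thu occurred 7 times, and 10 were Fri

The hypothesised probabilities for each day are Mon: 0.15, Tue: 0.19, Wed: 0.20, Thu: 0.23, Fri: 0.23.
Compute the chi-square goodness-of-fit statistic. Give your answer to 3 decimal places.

Expected counts E_i = n·p_i: 50×0.15 = 7.5, 50×0.19 = 9.5, 50×0.20 = 10, 50×0.23 = 11.5, 50×0.23 = 11.5.
cat         O        E   (O−E)²/E
Mon         7      7.5     0.0333
Tue        10      9.5     0.0263
Wed        16       10     3.6000
Thu         7     11.5     1.7609
Fri        10     11.5     0.1957
Sum = 5.616

5.616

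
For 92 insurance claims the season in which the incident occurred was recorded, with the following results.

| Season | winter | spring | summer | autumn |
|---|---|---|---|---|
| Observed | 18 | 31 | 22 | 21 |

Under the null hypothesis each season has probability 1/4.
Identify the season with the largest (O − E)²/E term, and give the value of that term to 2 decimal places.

Under H₀ each category has probability 1/4, so each expected count is 92/4 = 23.
χ² = (18−23)²/23 + (31−23)²/23 + (22−23)²/23 + (21−23)²/23
   = 1.087 + 2.783 + 0.043 + 0.174
The largest term is for spring: 2.78.

spring, 2.78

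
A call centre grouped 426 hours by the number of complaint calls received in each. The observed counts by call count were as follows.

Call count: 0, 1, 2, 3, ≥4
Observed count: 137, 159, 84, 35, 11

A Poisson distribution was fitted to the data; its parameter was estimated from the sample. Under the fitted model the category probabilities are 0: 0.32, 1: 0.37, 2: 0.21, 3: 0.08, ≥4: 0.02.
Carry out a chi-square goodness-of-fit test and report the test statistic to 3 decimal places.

Expected counts E_i = n·p_i: 426×0.32 = 136.32, 426×0.37 = 157.62, 426×0.21 = 89.46, 426×0.08 = 34.08, 426×0.02 = 8.52.
cat         O        E   (O−E)²/E
0         137   136.32     0.0034
1         159   157.62     0.0121
2          84    89.46     0.3332
3          35    34.08     0.0248
≥4         11     8.52     0.7219
Sum = 1.095

1.095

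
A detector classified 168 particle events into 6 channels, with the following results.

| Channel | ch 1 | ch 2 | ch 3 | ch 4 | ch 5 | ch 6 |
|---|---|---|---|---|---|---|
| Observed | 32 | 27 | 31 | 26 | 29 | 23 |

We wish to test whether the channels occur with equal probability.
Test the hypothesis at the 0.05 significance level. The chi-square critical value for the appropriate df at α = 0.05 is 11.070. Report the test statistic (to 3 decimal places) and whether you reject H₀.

Under H₀ each category has probability 1/6, so each expected count is 168/6 = 28.
cat         O        E   (O−E)²/E
ch 1       32       28     0.5714
ch 2       27       28     0.0357
ch 3       31       28     0.3214
ch 4       26       28     0.1429
ch 5       29       28     0.0357
ch 6       23       28     0.8929
Sum = 2.000
df = 5. Since 2.000 < 11.070, we do not reject H₀.

2.000; do not reject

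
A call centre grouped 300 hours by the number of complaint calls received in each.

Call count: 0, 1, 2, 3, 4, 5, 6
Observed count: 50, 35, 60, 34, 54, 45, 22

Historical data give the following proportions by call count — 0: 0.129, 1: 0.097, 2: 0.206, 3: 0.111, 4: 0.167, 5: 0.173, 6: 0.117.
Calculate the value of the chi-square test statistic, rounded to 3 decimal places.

Expected counts E_i = n·p_i: 300×0.129 = 38.7, 300×0.097 = 29.1, 300×0.206 = 61.8, 300×0.111 = 33.3, 300×0.167 = 50.1, 300×0.173 = 51.9, 300×0.117 = 35.1.
cat         O        E   (O−E)²/E
0          50     38.7     3.2995
1          35     29.1     1.1962
2          60     61.8     0.0524
3          34     33.3     0.0147
4          54     50.1     0.3036
5          45     51.9     0.9173
6          22     35.1     4.8892
Sum = 10.673

10.673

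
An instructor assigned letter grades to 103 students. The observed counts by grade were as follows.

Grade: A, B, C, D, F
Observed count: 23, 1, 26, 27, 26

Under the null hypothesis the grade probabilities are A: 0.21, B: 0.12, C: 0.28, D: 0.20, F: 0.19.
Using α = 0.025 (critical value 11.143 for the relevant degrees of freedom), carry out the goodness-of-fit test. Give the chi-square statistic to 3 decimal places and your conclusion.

14.908; reject

Expected counts E_i = n·p_i: 103×0.21 = 21.63, 103×0.12 = 12.36, 103×0.28 = 28.84, 103×0.20 = 20.6, 103×0.19 = 19.57.
A: (23 − 21.63)²/21.63 = 1.8769/21.63 = 0.0868
B: (1 − 12.36)²/12.36 = 129.0496/12.36 = 10.4409
C: (26 − 28.84)²/28.84 = 8.0656/28.84 = 0.2797
D: (27 − 20.6)²/20.6 = 40.96/20.6 = 1.9883
F: (26 − 19.57)²/19.57 = 41.3449/19.57 = 2.1127
Sum = 14.908
df = 4. Since 14.908 > 11.143, we reject H₀.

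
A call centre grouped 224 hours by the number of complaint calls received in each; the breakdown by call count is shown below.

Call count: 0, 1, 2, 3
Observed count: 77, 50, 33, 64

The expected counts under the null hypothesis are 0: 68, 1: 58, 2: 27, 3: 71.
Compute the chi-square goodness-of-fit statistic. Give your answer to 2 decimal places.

χ² = (77−68)²/68 + (50−58)²/58 + (33−27)²/27 + (64−71)²/71
   = 1.191 + 1.103 + 1.333 + 0.690
Sum = 4.32

4.32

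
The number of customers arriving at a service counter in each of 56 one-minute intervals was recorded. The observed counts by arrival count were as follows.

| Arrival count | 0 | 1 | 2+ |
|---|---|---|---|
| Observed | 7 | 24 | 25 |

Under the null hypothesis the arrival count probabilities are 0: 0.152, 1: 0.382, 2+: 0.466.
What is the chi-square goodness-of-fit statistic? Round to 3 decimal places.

0.633

Expected counts E_i = n·p_i: 56×0.152 = 8.512, 56×0.382 = 21.392, 56×0.466 = 26.096.
0: (7 − 8.512)²/8.512 = 2.286144/8.512 = 0.2686
1: (24 − 21.392)²/21.392 = 6.801664/21.392 = 0.3180
2+: (25 − 26.096)²/26.096 = 1.201216/26.096 = 0.0460
Sum = 0.633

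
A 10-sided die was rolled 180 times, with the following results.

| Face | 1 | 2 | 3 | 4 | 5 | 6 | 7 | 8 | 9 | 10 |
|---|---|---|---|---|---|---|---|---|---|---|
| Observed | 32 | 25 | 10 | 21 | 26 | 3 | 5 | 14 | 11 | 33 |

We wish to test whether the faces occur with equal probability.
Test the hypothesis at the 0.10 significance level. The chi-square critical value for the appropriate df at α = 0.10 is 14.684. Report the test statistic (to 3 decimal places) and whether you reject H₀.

Under H₀ each category has probability 1/10, so each expected count is 180/10 = 18.
1: (32 − 18)²/18 = 196/18 = 10.8889
2: (25 − 18)²/18 = 49/18 = 2.7222
3: (10 − 18)²/18 = 64/18 = 3.5556
4: (21 − 18)²/18 = 9/18 = 0.5000
5: (26 − 18)²/18 = 64/18 = 3.5556
6: (3 − 18)²/18 = 225/18 = 12.5000
7: (5 − 18)²/18 = 169/18 = 9.3889
8: (14 − 18)²/18 = 16/18 = 0.8889
9: (11 − 18)²/18 = 49/18 = 2.7222
10: (33 − 18)²/18 = 225/18 = 12.5000
Sum = 59.222
df = 9. Since 59.222 > 14.684, we reject H₀.

59.222; reject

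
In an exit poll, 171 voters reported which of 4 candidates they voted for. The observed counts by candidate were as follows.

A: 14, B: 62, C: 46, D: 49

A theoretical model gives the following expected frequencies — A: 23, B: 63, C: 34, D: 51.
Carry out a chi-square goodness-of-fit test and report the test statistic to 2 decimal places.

A: (14 − 23)²/23 = 81/23 = 3.522
B: (62 − 63)²/63 = 1/63 = 0.016
C: (46 − 34)²/34 = 144/34 = 4.235
D: (49 − 51)²/51 = 4/51 = 0.078
Sum = 7.85

7.85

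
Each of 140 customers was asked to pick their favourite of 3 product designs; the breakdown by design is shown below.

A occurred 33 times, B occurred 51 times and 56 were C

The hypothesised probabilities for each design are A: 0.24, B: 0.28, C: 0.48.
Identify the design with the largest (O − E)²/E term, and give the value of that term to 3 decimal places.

B, 3.552

Expected counts E_i = n·p_i: 140×0.24 = 33.6, 140×0.28 = 39.2, 140×0.48 = 67.2.
χ² = (33−33.6)²/33.6 + (51−39.2)²/39.2 + (56−67.2)²/67.2
   = 0.0107 + 3.5520 + 1.8667
The largest term is for B: 3.552.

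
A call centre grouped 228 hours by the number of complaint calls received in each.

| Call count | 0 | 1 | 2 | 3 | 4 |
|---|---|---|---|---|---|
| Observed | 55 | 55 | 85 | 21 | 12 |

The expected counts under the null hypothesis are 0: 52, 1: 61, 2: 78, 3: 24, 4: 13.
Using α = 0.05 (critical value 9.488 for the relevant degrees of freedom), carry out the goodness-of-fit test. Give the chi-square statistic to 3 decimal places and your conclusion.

1.843; do not reject

0: (55 − 52)²/52 = 9/52 = 0.1731
1: (55 − 61)²/61 = 36/61 = 0.5902
2: (85 − 78)²/78 = 49/78 = 0.6282
3: (21 − 24)²/24 = 9/24 = 0.3750
4: (12 − 13)²/13 = 1/13 = 0.0769
Sum = 1.843
df = 4. Since 1.843 < 9.488, we do not reject H₀.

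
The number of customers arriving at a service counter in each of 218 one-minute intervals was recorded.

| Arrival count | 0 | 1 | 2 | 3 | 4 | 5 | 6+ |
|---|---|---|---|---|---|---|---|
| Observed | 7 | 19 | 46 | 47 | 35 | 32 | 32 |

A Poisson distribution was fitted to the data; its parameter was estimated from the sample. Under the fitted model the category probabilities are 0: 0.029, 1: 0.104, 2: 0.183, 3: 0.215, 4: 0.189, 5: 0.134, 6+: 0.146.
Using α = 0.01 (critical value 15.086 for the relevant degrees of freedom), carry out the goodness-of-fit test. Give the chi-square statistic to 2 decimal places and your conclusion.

2.80; do not reject

Expected counts E_i = n·p_i: 218×0.029 = 6.322, 218×0.104 = 22.672, 218×0.183 = 39.894, 218×0.215 = 46.87, 218×0.189 = 41.202, 218×0.134 = 29.212, 218×0.146 = 31.828.
cat         O        E   (O−E)²/E
0           7    6.322      0.073
1          19   22.672      0.595
2          46   39.894      0.935
3          47    46.87      0.000
4          35   41.202      0.934
5          32   29.212      0.266
6+         32   31.828      0.001
Sum = 2.80
df = 5. Since 2.80 < 15.086, we do not reject H₀.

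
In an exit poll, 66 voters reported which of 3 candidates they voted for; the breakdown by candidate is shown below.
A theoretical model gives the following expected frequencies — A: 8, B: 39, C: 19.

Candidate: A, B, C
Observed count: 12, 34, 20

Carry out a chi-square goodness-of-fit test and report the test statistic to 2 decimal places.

cat         O        E   (O−E)²/E
A          12        8      2.000
B          34       39      0.641
C          20       19      0.053
Sum = 2.69

2.69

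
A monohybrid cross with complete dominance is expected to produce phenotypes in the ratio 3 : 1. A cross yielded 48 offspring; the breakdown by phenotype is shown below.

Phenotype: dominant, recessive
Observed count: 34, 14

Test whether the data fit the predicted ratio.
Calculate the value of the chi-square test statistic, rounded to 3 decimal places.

0.444

Ratio total = 4. Expected counts: 48×3/4 = 36, 48×1/4 = 12.
χ² = (34−36)²/36 + (14−12)²/12
   = 0.1111 + 0.3333
Sum = 0.444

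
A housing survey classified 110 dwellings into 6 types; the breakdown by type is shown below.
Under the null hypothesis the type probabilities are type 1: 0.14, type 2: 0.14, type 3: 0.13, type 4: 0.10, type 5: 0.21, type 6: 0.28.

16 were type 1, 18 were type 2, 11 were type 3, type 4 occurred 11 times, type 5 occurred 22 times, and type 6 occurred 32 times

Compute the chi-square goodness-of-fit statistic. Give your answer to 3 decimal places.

Expected counts E_i = n·p_i: 110×0.14 = 15.4, 110×0.14 = 15.4, 110×0.13 = 14.3, 110×0.10 = 11, 110×0.21 = 23.1, 110×0.28 = 30.8.
χ² = (16−15.4)²/15.4 + (18−15.4)²/15.4 + (11−14.3)²/14.3 + (11−11)²/11 + (22−23.1)²/23.1 + (32−30.8)²/30.8
   = 0.0234 + 0.4390 + 0.7615 + 0.0000 + 0.0524 + 0.0468
Sum = 1.323

1.323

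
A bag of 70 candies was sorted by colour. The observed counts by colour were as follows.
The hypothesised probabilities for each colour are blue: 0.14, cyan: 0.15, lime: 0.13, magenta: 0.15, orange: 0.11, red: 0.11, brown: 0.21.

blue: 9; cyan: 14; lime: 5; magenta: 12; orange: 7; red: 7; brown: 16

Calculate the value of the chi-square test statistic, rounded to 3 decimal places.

Expected counts E_i = n·p_i: 70×0.14 = 9.8, 70×0.15 = 10.5, 70×0.13 = 9.1, 70×0.15 = 10.5, 70×0.11 = 7.7, 70×0.11 = 7.7, 70×0.21 = 14.7.
blue: (9 − 9.8)²/9.8 = 0.64/9.8 = 0.0653
cyan: (14 − 10.5)²/10.5 = 12.25/10.5 = 1.1667
lime: (5 − 9.1)²/9.1 = 16.81/9.1 = 1.8473
magenta: (12 − 10.5)²/10.5 = 2.25/10.5 = 0.2143
orange: (7 − 7.7)²/7.7 = 0.49/7.7 = 0.0636
red: (7 − 7.7)²/7.7 = 0.49/7.7 = 0.0636
brown: (16 − 14.7)²/14.7 = 1.69/14.7 = 0.1150
Sum = 3.536

3.536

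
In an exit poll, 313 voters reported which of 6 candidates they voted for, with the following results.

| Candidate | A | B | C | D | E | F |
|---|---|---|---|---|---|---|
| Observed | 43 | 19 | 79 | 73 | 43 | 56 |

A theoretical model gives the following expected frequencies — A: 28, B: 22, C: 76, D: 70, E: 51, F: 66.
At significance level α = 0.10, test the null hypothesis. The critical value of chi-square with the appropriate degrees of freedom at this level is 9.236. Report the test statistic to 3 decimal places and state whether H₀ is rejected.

11.462; reject

cat         O        E   (O−E)²/E
A          43       28     8.0357
B          19       22     0.4091
C          79       76     0.1184
D          73       70     0.1286
E          43       51     1.2549
F          56       66     1.5152
Sum = 11.462
df = 5. Since 11.462 > 9.236, we reject H₀.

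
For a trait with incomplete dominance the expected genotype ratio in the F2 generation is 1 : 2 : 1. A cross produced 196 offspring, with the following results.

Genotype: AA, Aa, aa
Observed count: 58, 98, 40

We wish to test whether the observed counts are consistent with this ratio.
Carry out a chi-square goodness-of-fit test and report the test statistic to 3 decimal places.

3.306

Ratio total = 4. Expected counts: 196×1/4 = 49, 196×2/4 = 98, 196×1/4 = 49.
AA: (58 − 49)²/49 = 81/49 = 1.6531
Aa: (98 − 98)²/98 = 0/98 = 0.0000
aa: (40 − 49)²/49 = 81/49 = 1.6531
Sum = 3.306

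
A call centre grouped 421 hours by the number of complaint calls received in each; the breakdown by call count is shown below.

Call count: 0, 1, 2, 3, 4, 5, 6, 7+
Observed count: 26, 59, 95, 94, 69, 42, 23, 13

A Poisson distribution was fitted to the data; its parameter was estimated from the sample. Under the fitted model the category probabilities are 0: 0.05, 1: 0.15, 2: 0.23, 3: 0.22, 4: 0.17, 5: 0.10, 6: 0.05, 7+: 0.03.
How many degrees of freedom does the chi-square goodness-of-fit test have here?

There are k = 8 categories and 1 parameter estimated from the data, so df = 8 − 1 − 1 = 6.

6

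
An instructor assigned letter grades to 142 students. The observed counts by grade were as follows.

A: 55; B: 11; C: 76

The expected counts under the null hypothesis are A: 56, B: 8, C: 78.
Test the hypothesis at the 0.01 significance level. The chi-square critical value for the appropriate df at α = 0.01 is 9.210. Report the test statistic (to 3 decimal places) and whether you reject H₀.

χ² = (55−56)²/56 + (11−8)²/8 + (76−78)²/78
   = 0.0179 + 1.1250 + 0.0513
Sum = 1.194
df = 2. Since 1.194 < 9.210, we do not reject H₀.

1.194; do not reject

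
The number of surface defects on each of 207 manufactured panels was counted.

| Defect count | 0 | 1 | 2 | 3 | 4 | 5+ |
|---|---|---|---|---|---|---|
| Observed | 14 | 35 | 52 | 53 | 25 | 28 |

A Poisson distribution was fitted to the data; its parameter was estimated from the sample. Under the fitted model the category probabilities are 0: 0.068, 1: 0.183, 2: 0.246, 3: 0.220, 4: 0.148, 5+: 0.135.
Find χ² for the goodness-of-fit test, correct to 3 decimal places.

2.501

Expected counts E_i = n·p_i: 207×0.068 = 14.076, 207×0.183 = 37.881, 207×0.246 = 50.922, 207×0.220 = 45.54, 207×0.148 = 30.636, 207×0.135 = 27.945.
cat         O        E   (O−E)²/E
0          14   14.076     0.0004
1          35   37.881     0.2191
2          52   50.922     0.0228
3          53    45.54     1.2220
4          25   30.636     1.0368
5+         28   27.945     0.0001
Sum = 2.501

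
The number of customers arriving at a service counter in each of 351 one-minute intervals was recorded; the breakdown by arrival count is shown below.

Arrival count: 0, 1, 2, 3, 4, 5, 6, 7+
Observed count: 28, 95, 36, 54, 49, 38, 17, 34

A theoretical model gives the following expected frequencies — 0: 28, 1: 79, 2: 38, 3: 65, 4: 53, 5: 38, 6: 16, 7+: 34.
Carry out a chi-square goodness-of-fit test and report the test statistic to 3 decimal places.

0: (28 − 28)²/28 = 0/28 = 0.0000
1: (95 − 79)²/79 = 256/79 = 3.2405
2: (36 − 38)²/38 = 4/38 = 0.1053
3: (54 − 65)²/65 = 121/65 = 1.8615
4: (49 − 53)²/53 = 16/53 = 0.3019
5: (38 − 38)²/38 = 0/38 = 0.0000
6: (17 − 16)²/16 = 1/16 = 0.0625
7+: (34 − 34)²/34 = 0/34 = 0.0000
Sum = 5.572

5.572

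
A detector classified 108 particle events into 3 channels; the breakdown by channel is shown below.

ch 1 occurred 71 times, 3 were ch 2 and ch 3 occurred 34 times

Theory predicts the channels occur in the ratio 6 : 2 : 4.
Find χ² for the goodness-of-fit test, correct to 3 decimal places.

17.963

Ratio total = 12. Expected counts: 108×6/12 = 54, 108×2/12 = 18, 108×4/12 = 36.
χ² = (71−54)²/54 + (3−18)²/18 + (34−36)²/36
   = 5.3519 + 12.5000 + 0.1111
Sum = 17.963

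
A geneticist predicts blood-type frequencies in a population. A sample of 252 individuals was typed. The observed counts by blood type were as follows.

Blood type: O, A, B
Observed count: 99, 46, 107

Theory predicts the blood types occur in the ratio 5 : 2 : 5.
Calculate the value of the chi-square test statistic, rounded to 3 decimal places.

0.762

Ratio total = 12. Expected counts: 252×5/12 = 105, 252×2/12 = 42, 252×5/12 = 105.
χ² = (99−105)²/105 + (46−42)²/42 + (107−105)²/105
   = 0.3429 + 0.3810 + 0.0381
Sum = 0.762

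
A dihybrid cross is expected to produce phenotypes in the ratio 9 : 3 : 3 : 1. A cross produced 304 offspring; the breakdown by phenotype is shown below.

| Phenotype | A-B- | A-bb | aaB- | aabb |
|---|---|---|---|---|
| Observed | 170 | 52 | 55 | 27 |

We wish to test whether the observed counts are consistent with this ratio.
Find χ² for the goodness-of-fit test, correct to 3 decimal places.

Ratio total = 16. Expected counts: 304×9/16 = 171, 304×3/16 = 57, 304×3/16 = 57, 304×1/16 = 19.
χ² = (170−171)²/171 + (52−57)²/57 + (55−57)²/57 + (27−19)²/19
   = 0.0058 + 0.4386 + 0.0702 + 3.3684
Sum = 3.883

3.883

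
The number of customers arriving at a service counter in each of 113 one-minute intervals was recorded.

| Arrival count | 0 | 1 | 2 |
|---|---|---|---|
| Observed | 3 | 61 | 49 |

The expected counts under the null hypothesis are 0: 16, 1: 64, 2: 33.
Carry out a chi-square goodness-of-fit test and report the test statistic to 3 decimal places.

18.461

cat         O        E   (O−E)²/E
0           3       16    10.5625
1          61       64     0.1406
2          49       33     7.7576
Sum = 18.461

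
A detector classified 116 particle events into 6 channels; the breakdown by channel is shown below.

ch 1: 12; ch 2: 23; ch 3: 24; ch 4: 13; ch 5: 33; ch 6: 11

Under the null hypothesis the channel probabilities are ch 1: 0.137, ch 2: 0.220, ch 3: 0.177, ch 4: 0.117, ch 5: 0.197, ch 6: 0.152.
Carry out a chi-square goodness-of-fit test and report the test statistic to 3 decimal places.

8.813

Expected counts E_i = n·p_i: 116×0.137 = 15.892, 116×0.220 = 25.52, 116×0.177 = 20.532, 116×0.117 = 13.572, 116×0.197 = 22.852, 116×0.152 = 17.632.
ch 1: (12 − 15.892)²/15.892 = 15.147664/15.892 = 0.9532
ch 2: (23 − 25.52)²/25.52 = 6.3504/25.52 = 0.2488
ch 3: (24 − 20.532)²/20.532 = 12.027024/20.532 = 0.5858
ch 4: (13 − 13.572)²/13.572 = 0.327184/13.572 = 0.0241
ch 5: (33 − 22.852)²/22.852 = 102.981904/22.852 = 4.5065
ch 6: (11 − 17.632)²/17.632 = 43.983424/17.632 = 2.4945
Sum = 8.813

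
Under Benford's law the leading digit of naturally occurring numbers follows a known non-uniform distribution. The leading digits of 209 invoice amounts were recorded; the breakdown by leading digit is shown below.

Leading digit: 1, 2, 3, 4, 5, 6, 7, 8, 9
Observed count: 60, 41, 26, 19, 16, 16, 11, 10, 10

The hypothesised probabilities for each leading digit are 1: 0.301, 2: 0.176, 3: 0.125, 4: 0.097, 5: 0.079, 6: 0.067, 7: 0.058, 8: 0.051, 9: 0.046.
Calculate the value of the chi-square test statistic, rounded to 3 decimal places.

1.159

Expected counts E_i = n·p_i: 209×0.301 = 62.909, 209×0.176 = 36.784, 209×0.125 = 26.125, 209×0.097 = 20.273, 209×0.079 = 16.511, 209×0.067 = 14.003, 209×0.058 = 12.122, 209×0.051 = 10.659, 209×0.046 = 9.614.
1: (60 − 62.909)²/62.909 = 8.462281/62.909 = 0.1345
2: (41 − 36.784)²/36.784 = 17.774656/36.784 = 0.4832
3: (26 − 26.125)²/26.125 = 0.015625/26.125 = 0.0006
4: (19 − 20.273)²/20.273 = 1.620529/20.273 = 0.0799
5: (16 − 16.511)²/16.511 = 0.261121/16.511 = 0.0158
6: (16 − 14.003)²/14.003 = 3.988009/14.003 = 0.2848
7: (11 − 12.122)²/12.122 = 1.258884/12.122 = 0.1039
8: (10 − 10.659)²/10.659 = 0.434281/10.659 = 0.0407
9: (10 − 9.614)²/9.614 = 0.148996/9.614 = 0.0155
Sum = 1.159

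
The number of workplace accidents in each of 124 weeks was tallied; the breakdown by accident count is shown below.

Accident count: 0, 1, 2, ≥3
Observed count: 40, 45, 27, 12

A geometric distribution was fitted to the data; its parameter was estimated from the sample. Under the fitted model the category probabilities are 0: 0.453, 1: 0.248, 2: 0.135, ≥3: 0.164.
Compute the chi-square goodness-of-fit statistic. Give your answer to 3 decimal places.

Expected counts E_i = n·p_i: 124×0.453 = 56.172, 124×0.248 = 30.752, 124×0.135 = 16.74, 124×0.164 = 20.336.
0: (40 − 56.172)²/56.172 = 261.533584/56.172 = 4.6559
1: (45 − 30.752)²/30.752 = 203.005504/30.752 = 6.6014
2: (27 − 16.74)²/16.74 = 105.2676/16.74 = 6.2884
≥3: (12 − 20.336)²/20.336 = 69.488896/20.336 = 3.4170
Sum = 20.963

20.963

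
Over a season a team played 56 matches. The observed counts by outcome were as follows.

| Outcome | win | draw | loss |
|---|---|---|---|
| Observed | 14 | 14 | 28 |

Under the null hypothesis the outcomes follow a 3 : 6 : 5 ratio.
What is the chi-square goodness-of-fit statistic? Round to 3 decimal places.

7.700

Ratio total = 14. Expected counts: 56×3/14 = 12, 56×6/14 = 24, 56×5/14 = 20.
χ² = (14−12)²/12 + (14−24)²/24 + (28−20)²/20
   = 0.3333 + 4.1667 + 3.2000
Sum = 7.700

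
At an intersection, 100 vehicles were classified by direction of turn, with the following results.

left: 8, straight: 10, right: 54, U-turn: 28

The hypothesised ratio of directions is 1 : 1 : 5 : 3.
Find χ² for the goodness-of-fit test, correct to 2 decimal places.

Ratio total = 10. Expected counts: 100×1/10 = 10, 100×1/10 = 10, 100×5/10 = 50, 100×3/10 = 30.
cat           O        E   (O−E)²/E
left          8       10      0.400
straight     10       10      0.000
right        54       50      0.320
U-turn       28       30      0.133
Sum = 0.85

0.85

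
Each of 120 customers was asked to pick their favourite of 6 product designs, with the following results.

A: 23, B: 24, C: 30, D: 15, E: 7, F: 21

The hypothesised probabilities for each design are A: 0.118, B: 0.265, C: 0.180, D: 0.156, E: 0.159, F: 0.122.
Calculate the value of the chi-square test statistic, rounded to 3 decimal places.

Expected counts E_i = n·p_i: 120×0.118 = 14.16, 120×0.265 = 31.8, 120×0.180 = 21.6, 120×0.156 = 18.72, 120×0.159 = 19.08, 120×0.122 = 14.64.
χ² = (23−14.16)²/14.16 + (24−31.8)²/31.8 + (30−21.6)²/21.6 + (15−18.72)²/18.72 + (7−19.08)²/19.08 + (21−14.64)²/14.64
   = 5.5188 + 1.9132 + 3.2667 + 0.7392 + 7.6481 + 2.7630
Sum = 21.849

21.849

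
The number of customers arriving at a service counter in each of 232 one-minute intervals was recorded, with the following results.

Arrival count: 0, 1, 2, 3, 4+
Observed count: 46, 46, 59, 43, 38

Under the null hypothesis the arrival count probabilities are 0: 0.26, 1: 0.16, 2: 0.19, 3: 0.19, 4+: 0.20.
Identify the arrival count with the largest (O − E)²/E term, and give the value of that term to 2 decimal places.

2, 5.05

Expected counts E_i = n·p_i: 232×0.26 = 60.32, 232×0.16 = 37.12, 232×0.19 = 44.08, 232×0.19 = 44.08, 232×0.20 = 46.4.
0: (46 − 60.32)²/60.32 = 205.0624/60.32 = 3.400
1: (46 − 37.12)²/37.12 = 78.8544/37.12 = 2.124
2: (59 − 44.08)²/44.08 = 222.6064/44.08 = 5.050
3: (43 − 44.08)²/44.08 = 1.1664/44.08 = 0.026
4+: (38 − 46.4)²/46.4 = 70.56/46.4 = 1.521
The largest term is for 2: 5.05.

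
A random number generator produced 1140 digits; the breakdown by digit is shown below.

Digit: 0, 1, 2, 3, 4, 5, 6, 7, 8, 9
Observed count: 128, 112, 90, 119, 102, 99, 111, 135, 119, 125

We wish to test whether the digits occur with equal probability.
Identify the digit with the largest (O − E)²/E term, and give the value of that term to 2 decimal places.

Expected count for each of the 10 categories: 1140/10 = 114.
χ² = (128−114)²/114 + (112−114)²/114 + (90−114)²/114 + (119−114)²/114 + (102−114)²/114 + (99−114)²/114 + (111−114)²/114 + (135−114)²/114 + (119−114)²/114 + (125−114)²/114
   = 1.719 + 0.035 + 5.053 + 0.219 + 1.263 + 1.974 + 0.079 + 3.868 + 0.219 + 1.061
The largest term is for 2: 5.05.

2, 5.05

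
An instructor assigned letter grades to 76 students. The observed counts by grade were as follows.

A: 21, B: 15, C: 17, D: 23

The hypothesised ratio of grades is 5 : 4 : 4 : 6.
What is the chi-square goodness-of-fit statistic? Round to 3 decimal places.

0.217

Ratio total = 19. Expected counts: 76×5/19 = 20, 76×4/19 = 16, 76×4/19 = 16, 76×6/19 = 24.
A: (21 − 20)²/20 = 1/20 = 0.0500
B: (15 − 16)²/16 = 1/16 = 0.0625
C: (17 − 16)²/16 = 1/16 = 0.0625
D: (23 − 24)²/24 = 1/24 = 0.0417
Sum = 0.217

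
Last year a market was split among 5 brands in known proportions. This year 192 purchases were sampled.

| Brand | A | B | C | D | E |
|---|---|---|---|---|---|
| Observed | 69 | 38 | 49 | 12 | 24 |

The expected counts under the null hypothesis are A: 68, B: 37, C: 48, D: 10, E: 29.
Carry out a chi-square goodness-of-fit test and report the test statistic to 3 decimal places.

χ² = (69−68)²/68 + (38−37)²/37 + (49−48)²/48 + (12−10)²/10 + (24−29)²/29
   = 0.0147 + 0.0270 + 0.0208 + 0.4000 + 0.8621
Sum = 1.325

1.325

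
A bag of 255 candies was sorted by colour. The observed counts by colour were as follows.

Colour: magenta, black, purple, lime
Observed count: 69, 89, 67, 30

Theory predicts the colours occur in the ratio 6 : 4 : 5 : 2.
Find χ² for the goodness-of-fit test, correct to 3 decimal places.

19.770

Ratio total = 17. Expected counts: 255×6/17 = 90, 255×4/17 = 60, 255×5/17 = 75, 255×2/17 = 30.
magenta: (69 − 90)²/90 = 441/90 = 4.9000
black: (89 − 60)²/60 = 841/60 = 14.0167
purple: (67 − 75)²/75 = 64/75 = 0.8533
lime: (30 − 30)²/30 = 0/30 = 0.0000
Sum = 19.770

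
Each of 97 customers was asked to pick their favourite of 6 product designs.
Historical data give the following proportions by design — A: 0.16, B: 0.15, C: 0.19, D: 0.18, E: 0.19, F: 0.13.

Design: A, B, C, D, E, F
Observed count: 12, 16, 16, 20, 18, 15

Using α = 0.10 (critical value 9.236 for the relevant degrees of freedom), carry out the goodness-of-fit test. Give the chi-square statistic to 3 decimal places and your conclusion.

2.096; do not reject

Expected counts E_i = n·p_i: 97×0.16 = 15.52, 97×0.15 = 14.55, 97×0.19 = 18.43, 97×0.18 = 17.46, 97×0.19 = 18.43, 97×0.13 = 12.61.
χ² = (12−15.52)²/15.52 + (16−14.55)²/14.55 + (16−18.43)²/18.43 + (20−17.46)²/17.46 + (18−18.43)²/18.43 + (15−12.61)²/12.61
   = 0.7984 + 0.1445 + 0.3204 + 0.3695 + 0.0100 + 0.4530
Sum = 2.096
df = 5. Since 2.096 < 9.236, we do not reject H₀.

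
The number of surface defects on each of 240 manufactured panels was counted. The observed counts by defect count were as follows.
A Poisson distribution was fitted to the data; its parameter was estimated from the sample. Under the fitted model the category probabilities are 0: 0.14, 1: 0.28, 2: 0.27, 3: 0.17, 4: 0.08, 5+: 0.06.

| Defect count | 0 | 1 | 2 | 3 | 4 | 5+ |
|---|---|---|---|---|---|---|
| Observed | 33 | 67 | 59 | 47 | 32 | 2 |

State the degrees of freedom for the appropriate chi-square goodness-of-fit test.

There are k = 6 categories and 1 parameter estimated from the data, so df = 6 − 1 − 1 = 4.

4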